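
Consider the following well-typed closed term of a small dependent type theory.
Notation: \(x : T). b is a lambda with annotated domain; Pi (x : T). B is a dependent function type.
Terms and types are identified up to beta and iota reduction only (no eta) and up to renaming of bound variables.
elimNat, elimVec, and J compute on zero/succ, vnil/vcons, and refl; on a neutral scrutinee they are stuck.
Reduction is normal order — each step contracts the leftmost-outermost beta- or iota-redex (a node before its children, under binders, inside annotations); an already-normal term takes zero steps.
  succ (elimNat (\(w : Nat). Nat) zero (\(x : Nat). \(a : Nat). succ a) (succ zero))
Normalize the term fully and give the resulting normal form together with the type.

reduced normal form:
  succ (succ zero)
inferred type:
  Nat
observation: reduction starts at an elimNat iota-redex, and 4 normal-order steps reach the normal form.


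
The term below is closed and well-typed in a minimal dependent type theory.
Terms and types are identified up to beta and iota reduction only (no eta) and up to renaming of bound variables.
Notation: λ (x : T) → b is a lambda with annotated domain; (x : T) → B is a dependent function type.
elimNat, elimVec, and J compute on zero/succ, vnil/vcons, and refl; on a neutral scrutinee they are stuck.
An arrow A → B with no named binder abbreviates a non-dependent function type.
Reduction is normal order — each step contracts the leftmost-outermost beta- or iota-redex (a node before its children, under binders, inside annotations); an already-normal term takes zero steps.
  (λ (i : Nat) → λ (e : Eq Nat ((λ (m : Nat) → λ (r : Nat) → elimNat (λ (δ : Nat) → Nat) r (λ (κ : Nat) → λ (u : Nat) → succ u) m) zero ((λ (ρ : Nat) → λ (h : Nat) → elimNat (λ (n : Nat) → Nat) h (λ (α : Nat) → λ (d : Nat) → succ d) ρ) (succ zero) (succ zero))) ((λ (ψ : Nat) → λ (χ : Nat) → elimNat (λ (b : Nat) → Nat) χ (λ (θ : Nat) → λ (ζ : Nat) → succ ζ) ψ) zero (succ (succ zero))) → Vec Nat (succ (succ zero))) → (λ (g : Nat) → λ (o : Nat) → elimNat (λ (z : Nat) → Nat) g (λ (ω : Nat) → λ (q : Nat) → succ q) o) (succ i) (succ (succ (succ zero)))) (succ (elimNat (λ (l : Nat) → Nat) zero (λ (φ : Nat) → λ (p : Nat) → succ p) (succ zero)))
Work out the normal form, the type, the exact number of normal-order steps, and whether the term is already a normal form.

reduced normal form:
  λ (i : Eq Nat (succ (succ zero)) (succ (succ zero)) → Vec Nat (succ (succ zero))) → succ (succ (succ (succ (succ (succ zero)))))
inferred type:
  (Eq Nat (succ (succ zero)) (succ (succ zero)) → Vec Nat (succ (succ zero))) → Nat
reduction steps (normal order): 29
already normal: no
first contracted redex: a beta-redex


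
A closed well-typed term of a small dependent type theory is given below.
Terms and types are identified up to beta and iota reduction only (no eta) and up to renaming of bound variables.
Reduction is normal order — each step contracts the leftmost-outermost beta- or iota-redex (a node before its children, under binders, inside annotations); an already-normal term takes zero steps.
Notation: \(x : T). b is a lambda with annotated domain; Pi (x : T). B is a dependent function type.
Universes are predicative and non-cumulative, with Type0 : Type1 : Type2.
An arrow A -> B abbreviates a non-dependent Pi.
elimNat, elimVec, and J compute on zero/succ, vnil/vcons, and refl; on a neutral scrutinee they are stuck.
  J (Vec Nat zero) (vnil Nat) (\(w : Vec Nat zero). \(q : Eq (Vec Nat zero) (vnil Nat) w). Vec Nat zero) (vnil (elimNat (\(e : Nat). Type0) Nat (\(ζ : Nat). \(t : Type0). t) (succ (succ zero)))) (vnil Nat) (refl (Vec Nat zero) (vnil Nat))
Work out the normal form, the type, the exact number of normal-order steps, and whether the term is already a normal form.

normal form:
  vnil Nat
the term's type:
  Vec Nat zero
normal-order step count: 8
term was already normal: no
first redex: a J iota-redex


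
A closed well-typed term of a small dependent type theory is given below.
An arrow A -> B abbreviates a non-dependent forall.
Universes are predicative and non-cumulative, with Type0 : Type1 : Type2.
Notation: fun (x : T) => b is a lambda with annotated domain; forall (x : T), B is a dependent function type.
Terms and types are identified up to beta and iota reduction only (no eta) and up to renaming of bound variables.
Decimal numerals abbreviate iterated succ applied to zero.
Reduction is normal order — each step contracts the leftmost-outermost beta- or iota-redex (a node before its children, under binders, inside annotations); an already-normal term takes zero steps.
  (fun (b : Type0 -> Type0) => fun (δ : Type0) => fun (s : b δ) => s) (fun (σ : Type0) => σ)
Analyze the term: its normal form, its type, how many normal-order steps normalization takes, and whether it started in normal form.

resulting normal form:
  fun (b : Type0) => fun (δ : b) => δ
inferred type:
  forall (b : Type0), b -> b
steps to reach normal form (normal order): 2
term was already normal: no
first contracted redex: a beta-redex


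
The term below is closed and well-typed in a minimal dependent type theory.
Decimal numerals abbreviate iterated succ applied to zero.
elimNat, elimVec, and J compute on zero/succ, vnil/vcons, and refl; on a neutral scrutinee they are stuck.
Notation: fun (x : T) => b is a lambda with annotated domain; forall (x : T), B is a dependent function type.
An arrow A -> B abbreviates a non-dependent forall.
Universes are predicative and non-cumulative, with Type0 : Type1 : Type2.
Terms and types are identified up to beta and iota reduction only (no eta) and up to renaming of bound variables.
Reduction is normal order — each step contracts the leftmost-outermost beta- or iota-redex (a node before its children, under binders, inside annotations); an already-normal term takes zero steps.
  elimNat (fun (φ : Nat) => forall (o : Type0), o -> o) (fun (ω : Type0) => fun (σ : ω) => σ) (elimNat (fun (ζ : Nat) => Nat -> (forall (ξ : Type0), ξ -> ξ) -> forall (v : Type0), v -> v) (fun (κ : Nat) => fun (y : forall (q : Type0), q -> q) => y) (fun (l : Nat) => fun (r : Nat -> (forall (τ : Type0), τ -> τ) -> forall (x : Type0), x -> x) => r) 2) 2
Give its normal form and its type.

normal form:
  fun (φ : Type0) => fun (o : φ) => o
inferred type:
  forall (φ : Type0), φ -> φ
observation: normalization takes exactly 21 steps under the normal-order strategy.


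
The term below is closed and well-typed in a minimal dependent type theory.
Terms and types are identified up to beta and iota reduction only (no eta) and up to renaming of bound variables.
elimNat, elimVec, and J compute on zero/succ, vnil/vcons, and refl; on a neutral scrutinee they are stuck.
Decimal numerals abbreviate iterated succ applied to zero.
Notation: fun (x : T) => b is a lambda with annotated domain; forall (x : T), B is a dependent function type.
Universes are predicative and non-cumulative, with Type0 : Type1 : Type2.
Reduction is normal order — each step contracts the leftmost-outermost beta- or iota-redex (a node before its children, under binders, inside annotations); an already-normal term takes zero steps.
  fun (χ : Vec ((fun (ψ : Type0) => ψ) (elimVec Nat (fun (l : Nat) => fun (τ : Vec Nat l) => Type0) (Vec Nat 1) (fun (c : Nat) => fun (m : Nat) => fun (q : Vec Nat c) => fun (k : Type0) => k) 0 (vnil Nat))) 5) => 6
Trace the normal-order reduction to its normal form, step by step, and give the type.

normal-order reduction:
  fun (χ : Vec ((fun (ψ : Type0) => ψ) (elimVec Nat (fun (l : Nat) => fun (τ : Vec Nat l) => Type0) (Vec Nat 1) (fun (c : Nat) => fun (m : Nat) => fun (q : Vec Nat c) => fun (k : Type0) => k) 0 (vnil Nat))) 5) => 6
  ~> fun (χ : Vec (elimVec Nat (fun (ψ : Nat) => fun (l : Vec Nat ψ) => Type0) (Vec Nat 1) (fun (τ : Nat) => fun (c : Nat) => fun (m : Vec Nat τ) => fun (q : Type0) => q) 0 (vnil Nat)) 5) => 6
  ~> fun (χ : Vec (Vec Nat 1) 5) => 6
the term's type:
  forall (χ : Vec (Vec Nat 1) 5), Nat


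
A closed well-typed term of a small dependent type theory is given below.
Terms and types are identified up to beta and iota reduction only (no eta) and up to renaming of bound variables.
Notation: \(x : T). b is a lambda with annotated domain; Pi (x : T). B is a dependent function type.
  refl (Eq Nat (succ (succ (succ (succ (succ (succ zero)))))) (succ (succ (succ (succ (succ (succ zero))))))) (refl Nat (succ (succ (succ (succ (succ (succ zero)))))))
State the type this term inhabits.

the term's type:
  Eq (Eq Nat (succ (succ (succ (succ (succ (succ zero)))))) (succ (succ (succ (succ (succ (succ zero))))))) (refl Nat (succ (succ (succ (succ (succ (succ zero))))))) (refl Nat (succ (succ (succ (succ (succ (succ zero)))))))


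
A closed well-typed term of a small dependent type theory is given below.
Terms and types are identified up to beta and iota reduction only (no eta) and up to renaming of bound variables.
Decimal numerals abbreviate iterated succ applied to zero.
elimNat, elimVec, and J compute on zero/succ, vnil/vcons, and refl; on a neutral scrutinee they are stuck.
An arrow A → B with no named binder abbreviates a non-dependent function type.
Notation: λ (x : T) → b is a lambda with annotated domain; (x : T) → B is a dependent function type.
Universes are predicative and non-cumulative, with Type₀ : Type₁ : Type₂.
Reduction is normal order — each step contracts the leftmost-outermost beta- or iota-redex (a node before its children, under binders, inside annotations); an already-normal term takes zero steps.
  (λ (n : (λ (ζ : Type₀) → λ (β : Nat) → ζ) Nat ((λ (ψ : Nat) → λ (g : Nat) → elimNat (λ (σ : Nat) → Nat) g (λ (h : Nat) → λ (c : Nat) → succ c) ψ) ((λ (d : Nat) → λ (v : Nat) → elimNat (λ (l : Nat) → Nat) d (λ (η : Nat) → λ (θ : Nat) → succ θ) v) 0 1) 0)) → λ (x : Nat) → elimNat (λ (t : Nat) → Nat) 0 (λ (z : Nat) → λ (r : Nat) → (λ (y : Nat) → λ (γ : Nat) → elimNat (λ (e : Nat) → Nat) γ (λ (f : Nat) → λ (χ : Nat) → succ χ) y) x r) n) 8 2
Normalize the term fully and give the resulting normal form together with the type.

normal form:
  16
type:
  Nat
observation: the first redex contracted is a beta-redex; the normal form is reached in 99 normal-order steps.


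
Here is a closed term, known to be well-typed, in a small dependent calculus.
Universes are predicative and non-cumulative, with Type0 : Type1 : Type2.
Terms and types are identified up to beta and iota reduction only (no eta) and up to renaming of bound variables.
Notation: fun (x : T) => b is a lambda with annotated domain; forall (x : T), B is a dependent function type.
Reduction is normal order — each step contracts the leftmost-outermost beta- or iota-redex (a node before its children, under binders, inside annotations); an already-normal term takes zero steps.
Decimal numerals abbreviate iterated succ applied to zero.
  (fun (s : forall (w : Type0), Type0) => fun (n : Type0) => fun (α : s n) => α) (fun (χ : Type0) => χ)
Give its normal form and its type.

normal form:
  fun (s : Type0) => fun (w : s) => w
inferred type:
  forall (s : Type0), forall (w : s), s
observation: the term reaches its normal form after 2 normal-order steps.


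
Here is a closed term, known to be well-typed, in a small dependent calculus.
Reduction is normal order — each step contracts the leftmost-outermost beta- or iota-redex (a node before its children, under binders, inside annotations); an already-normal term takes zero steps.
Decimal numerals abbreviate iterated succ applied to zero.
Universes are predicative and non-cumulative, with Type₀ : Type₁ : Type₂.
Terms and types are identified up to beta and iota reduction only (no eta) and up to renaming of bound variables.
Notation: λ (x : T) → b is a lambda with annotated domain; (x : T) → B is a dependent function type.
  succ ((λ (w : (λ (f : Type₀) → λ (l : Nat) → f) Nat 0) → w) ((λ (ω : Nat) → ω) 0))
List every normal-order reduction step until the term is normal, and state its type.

normal-order reduction:
  succ ((λ (w : (λ (f : Type₀) → λ (l : Nat) → f) Nat 0) → w) ((λ (ω : Nat) → ω) 0))
  ~> succ ((λ (w : Nat) → w) 0)
  ~> 1
type:
  Nat


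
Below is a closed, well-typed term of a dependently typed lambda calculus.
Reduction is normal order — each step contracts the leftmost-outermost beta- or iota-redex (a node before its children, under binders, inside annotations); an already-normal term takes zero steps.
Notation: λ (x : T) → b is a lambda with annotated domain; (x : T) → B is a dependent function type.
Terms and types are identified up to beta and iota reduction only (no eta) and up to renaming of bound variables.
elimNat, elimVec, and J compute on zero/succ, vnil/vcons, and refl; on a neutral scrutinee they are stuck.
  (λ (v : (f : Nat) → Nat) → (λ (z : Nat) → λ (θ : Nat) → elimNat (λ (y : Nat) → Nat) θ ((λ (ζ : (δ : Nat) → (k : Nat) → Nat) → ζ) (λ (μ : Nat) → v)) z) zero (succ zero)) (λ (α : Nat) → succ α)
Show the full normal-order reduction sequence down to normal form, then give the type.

normal-order reduction sequence:
  (λ (v : (f : Nat) → Nat) → (λ (z : Nat) → λ (θ : Nat) → elimNat (λ (y : Nat) → Nat) θ ((λ (ζ : (δ : Nat) → (k : Nat) → Nat) → ζ) (λ (μ : Nat) → v)) z) zero (succ zero)) (λ (α : Nat) → succ α)
  ~> (λ (v : Nat) → λ (f : Nat) → elimNat (λ (z : Nat) → Nat) f ((λ (θ : (y : Nat) → (ζ : Nat) → Nat) → θ) (λ (δ : Nat) → λ (k : Nat) → succ k)) v) zero (succ zero)
  ~> (λ (v : Nat) → elimNat (λ (f : Nat) → Nat) v ((λ (z : (θ : Nat) → (y : Nat) → Nat) → z) (λ (ζ : Nat) → λ (δ : Nat) → succ δ)) zero) (succ zero)
  ~> elimNat (λ (v : Nat) → Nat) (succ zero) ((λ (f : (z : Nat) → (θ : Nat) → Nat) → f) (λ (y : Nat) → λ (ζ : Nat) → succ ζ)) zero
  ~> succ zero
inferred type:
  Nat


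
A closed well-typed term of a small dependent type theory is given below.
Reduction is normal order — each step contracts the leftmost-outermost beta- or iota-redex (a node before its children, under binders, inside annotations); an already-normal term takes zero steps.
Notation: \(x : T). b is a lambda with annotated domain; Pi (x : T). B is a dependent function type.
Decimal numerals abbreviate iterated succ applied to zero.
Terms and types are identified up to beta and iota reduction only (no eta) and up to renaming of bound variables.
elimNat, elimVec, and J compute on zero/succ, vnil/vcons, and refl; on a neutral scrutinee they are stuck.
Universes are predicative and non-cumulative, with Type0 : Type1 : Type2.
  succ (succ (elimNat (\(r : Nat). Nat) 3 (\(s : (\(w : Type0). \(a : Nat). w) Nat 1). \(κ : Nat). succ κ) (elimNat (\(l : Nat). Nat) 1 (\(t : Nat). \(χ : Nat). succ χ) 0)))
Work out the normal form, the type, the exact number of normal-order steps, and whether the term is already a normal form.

normal form:
  6
the term's type:
  Nat
reduction steps (normal order): 7
started in normal form: no
first contracted redex: a beta-redex


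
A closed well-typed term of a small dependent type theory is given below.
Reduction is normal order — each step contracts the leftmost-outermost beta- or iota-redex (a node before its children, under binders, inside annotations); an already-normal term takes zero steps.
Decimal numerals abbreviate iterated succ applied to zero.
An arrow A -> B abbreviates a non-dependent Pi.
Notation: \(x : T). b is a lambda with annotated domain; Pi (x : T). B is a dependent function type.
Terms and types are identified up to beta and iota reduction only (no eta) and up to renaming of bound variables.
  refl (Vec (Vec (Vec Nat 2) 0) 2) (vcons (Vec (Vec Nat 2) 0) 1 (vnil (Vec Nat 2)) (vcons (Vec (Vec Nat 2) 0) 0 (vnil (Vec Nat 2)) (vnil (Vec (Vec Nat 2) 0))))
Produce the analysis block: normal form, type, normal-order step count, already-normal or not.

resulting normal form:
  refl (Vec (Vec (Vec Nat 2) 0) 2) (vcons (Vec (Vec Nat 2) 0) 1 (vnil (Vec Nat 2)) (vcons (Vec (Vec Nat 2) 0) 0 (vnil (Vec Nat 2)) (vnil (Vec (Vec Nat 2) 0))))
the term's type:
  Eq (Vec (Vec (Vec Nat 2) 0) 2) (vcons (Vec (Vec Nat 2) 0) 1 (vnil (Vec Nat 2)) (vcons (Vec (Vec Nat 2) 0) 0 (vnil (Vec Nat 2)) (vnil (Vec (Vec Nat 2) 0)))) (vcons (Vec (Vec Nat 2) 0) 1 (vnil (Vec Nat 2)) (vcons (Vec (Vec Nat 2) 0) 0 (vnil (Vec Nat 2)) (vnil (Vec (Vec Nat 2) 0))))
steps to reach normal form (normal order): 0
already normal: yes


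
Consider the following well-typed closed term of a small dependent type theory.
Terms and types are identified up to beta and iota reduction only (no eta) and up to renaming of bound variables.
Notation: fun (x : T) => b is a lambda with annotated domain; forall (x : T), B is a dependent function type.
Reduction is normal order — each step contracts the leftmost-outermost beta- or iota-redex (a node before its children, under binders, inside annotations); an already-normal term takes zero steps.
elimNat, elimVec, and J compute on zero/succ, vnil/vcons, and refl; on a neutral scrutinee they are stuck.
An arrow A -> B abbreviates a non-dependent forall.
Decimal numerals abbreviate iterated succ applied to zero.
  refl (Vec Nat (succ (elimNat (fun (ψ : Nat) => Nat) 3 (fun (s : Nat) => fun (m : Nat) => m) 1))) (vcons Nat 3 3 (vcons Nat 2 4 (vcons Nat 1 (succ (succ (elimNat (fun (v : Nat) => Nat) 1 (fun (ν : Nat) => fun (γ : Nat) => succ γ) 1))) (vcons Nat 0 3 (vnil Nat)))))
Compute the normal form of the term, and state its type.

normal form:
  refl (Vec Nat 4) (vcons Nat 3 3 (vcons Nat 2 4 (vcons Nat 1 4 (vcons Nat 0 3 (vnil Nat)))))
the term's type:
  Eq (Vec Nat 4) (vcons Nat 3 3 (vcons Nat 2 4 (vcons Nat 1 4 (vcons Nat 0 3 (vnil Nat))))) (vcons Nat 3 3 (vcons Nat 2 4 (vcons Nat 1 4 (vcons Nat 0 3 (vnil Nat)))))
observation: 8 normal-order steps separate the term from its normal form.


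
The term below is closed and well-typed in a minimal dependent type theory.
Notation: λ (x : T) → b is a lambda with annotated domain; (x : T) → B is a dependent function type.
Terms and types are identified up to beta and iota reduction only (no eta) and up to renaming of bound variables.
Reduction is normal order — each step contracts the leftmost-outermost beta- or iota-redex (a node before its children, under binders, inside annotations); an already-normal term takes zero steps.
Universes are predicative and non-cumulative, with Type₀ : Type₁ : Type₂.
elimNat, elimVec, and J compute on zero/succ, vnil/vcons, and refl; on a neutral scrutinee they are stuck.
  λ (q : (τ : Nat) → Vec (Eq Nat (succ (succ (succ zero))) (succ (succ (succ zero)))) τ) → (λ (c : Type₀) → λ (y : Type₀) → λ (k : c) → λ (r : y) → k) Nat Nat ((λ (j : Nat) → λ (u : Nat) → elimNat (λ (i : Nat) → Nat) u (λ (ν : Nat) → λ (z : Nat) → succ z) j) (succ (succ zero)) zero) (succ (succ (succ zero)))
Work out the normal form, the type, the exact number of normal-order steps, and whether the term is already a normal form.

normal form:
  λ (q : (τ : Nat) → Vec (Eq Nat (succ (succ (succ zero))) (succ (succ (succ zero)))) τ) → succ (succ zero)
type:
  (q : (τ : Nat) → Vec (Eq Nat (succ (succ (succ zero))) (succ (succ (succ zero)))) τ) → Nat
normal-order step count: 13
already normal: no
first contracted redex: a beta-redex


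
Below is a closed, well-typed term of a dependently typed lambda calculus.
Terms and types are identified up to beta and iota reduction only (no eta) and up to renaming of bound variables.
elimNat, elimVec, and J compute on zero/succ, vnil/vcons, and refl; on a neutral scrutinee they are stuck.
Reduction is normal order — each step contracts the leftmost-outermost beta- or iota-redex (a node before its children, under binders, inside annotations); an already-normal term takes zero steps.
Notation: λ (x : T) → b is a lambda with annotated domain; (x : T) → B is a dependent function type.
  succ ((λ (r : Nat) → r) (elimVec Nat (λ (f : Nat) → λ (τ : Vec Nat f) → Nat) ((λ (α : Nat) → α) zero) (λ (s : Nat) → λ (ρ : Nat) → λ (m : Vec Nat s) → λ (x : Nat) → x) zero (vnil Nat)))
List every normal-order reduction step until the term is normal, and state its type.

normal-order reduction sequence:
  succ ((λ (r : Nat) → r) (elimVec Nat (λ (f : Nat) → λ (τ : Vec Nat f) → Nat) ((λ (α : Nat) → α) zero) (λ (s : Nat) → λ (ρ : Nat) → λ (m : Vec Nat s) → λ (x : Nat) → x) zero (vnil Nat)))
  ~> succ (elimVec Nat (λ (r : Nat) → λ (f : Vec Nat r) → Nat) ((λ (τ : Nat) → τ) zero) (λ (α : Nat) → λ (s : Nat) → λ (ρ : Vec Nat α) → λ (m : Nat) → m) zero (vnil Nat))
  ~> succ ((λ (r : Nat) → r) zero)
  ~> succ zero
the term's type:
  Nat


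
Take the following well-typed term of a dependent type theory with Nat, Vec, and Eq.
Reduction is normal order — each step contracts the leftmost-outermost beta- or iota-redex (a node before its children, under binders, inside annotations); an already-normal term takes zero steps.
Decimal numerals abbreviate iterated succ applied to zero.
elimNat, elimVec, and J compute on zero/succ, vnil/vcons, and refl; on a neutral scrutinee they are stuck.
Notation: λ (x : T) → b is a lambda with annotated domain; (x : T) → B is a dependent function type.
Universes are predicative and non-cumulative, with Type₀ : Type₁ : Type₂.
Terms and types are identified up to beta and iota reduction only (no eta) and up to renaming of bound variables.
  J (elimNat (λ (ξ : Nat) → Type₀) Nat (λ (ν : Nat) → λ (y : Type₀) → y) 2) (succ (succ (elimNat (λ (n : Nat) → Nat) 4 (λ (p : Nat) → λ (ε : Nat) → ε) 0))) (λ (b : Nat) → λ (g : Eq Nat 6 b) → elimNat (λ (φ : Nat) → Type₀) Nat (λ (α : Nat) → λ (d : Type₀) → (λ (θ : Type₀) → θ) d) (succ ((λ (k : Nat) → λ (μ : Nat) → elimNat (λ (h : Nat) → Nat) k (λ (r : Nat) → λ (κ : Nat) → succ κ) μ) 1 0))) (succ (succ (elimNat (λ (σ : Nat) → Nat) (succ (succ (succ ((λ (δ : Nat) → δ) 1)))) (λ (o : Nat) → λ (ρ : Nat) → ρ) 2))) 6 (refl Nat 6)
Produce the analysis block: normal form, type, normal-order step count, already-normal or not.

normal form:
  6
the term's type:
  Nat
normal-order step count: 9
started in normal form: no
first contracted redex: a J iota-redex


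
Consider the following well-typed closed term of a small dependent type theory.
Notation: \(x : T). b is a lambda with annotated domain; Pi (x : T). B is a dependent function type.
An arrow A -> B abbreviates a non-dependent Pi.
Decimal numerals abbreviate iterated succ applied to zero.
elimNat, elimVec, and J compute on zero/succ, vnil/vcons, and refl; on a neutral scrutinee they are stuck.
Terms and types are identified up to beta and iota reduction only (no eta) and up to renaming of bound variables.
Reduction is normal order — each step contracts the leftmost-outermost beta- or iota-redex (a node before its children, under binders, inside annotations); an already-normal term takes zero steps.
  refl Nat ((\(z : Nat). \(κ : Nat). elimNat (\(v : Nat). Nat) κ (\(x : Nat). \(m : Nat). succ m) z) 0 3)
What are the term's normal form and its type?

resulting normal form:
  refl Nat 3
type:
  Eq Nat 3 3


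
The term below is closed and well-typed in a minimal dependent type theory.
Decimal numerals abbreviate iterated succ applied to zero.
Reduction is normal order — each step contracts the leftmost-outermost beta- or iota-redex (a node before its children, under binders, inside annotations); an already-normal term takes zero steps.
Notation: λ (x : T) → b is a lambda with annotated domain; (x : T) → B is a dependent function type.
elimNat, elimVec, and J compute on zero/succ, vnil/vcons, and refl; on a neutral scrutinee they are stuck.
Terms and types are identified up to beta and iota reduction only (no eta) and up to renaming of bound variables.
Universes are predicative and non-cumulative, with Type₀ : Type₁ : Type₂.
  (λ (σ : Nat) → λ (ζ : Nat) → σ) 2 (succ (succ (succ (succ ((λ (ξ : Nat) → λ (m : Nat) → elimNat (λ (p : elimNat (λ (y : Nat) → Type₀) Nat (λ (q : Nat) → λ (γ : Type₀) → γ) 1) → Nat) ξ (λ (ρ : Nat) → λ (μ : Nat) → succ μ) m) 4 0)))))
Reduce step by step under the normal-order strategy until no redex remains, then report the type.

reduction (normal order):
  (λ (σ : Nat) → λ (ζ : Nat) → σ) 2 (succ (succ (succ (succ ((λ (ξ : Nat) → λ (m : Nat) → elimNat (λ (p : elimNat (λ (y : Nat) → Type₀) Nat (λ (q : Nat) → λ (γ : Type₀) → γ) 1) → Nat) ξ (λ (ρ : Nat) → λ (μ : Nat) → succ μ) m) 4 0)))))
  ~> (λ (σ : Nat) → 2) (succ (succ (succ (succ ((λ (ζ : Nat) → λ (ξ : Nat) → elimNat (λ (m : elimNat (λ (p : Nat) → Type₀) Nat (λ (y : Nat) → λ (q : Type₀) → q) 1) → Nat) ζ (λ (γ : Nat) → λ (ρ : Nat) → succ ρ) ξ) 4 0)))))
  ~> 2
inferred type:
  Nat


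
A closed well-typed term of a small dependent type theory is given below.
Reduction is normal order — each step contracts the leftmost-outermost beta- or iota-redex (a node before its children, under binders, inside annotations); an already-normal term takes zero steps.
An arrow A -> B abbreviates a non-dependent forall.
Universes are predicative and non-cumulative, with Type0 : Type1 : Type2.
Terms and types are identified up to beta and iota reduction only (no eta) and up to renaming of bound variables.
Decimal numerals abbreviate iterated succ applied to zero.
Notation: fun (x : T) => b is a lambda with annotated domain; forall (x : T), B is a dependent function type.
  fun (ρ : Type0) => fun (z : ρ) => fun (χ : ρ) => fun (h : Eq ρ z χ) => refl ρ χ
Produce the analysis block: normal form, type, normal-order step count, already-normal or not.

normal form:
  fun (ρ : Type0) => fun (z : ρ) => fun (χ : ρ) => fun (h : Eq ρ z χ) => refl ρ χ
the term's type:
  forall (ρ : Type0), forall (z : ρ), forall (χ : ρ), Eq ρ z χ -> Eq ρ χ χ
reduction steps (normal order): 0
already normal: yes


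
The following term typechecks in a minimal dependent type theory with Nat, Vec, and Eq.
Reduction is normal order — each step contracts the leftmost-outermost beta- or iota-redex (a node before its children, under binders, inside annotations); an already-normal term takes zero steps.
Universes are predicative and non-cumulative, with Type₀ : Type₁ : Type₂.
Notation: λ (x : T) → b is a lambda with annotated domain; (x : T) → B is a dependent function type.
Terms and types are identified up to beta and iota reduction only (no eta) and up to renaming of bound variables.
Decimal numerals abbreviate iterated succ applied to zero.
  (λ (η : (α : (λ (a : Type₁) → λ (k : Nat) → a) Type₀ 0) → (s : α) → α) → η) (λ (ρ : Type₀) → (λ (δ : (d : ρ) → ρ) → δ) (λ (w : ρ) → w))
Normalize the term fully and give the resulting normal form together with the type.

reduced normal form:
  λ (η : Type₀) → λ (α : η) → α
the term's type:
  (η : Type₀) → (α : η) → η
observation: reduction starts at a beta-redex, and 2 normal-order steps reach the normal form.


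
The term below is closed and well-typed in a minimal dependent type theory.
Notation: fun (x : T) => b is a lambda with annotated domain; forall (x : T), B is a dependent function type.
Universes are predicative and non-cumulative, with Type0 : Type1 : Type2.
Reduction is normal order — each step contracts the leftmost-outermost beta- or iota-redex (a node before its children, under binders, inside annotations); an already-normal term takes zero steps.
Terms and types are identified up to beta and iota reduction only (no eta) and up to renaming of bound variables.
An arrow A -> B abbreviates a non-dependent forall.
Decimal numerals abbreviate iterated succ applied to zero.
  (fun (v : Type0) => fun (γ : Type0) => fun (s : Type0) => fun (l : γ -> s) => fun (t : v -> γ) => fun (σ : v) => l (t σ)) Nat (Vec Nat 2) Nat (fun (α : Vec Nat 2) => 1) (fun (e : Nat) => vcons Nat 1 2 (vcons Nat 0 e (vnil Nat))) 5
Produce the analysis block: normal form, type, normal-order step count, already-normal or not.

normal form:
  1
inferred type:
  Nat
steps to reach normal form (normal order): 7
started in normal form: no
first redex: a beta-redex


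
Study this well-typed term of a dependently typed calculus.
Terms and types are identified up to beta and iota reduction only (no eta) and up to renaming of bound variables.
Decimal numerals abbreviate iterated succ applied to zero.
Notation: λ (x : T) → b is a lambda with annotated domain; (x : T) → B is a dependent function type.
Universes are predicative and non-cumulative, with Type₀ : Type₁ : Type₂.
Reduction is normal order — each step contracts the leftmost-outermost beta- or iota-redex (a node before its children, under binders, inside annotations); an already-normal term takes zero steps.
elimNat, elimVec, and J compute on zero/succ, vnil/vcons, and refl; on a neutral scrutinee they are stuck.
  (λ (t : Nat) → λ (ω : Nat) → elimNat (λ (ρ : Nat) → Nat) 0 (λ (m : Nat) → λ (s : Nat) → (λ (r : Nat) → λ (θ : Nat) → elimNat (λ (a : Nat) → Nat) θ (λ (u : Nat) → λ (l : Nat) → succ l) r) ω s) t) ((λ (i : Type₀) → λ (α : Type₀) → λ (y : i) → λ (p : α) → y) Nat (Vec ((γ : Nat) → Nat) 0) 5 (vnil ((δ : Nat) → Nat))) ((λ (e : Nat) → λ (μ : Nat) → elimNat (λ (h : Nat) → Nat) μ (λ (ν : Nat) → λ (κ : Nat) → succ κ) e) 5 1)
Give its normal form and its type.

resulting normal form:
  30
type:
  Nat


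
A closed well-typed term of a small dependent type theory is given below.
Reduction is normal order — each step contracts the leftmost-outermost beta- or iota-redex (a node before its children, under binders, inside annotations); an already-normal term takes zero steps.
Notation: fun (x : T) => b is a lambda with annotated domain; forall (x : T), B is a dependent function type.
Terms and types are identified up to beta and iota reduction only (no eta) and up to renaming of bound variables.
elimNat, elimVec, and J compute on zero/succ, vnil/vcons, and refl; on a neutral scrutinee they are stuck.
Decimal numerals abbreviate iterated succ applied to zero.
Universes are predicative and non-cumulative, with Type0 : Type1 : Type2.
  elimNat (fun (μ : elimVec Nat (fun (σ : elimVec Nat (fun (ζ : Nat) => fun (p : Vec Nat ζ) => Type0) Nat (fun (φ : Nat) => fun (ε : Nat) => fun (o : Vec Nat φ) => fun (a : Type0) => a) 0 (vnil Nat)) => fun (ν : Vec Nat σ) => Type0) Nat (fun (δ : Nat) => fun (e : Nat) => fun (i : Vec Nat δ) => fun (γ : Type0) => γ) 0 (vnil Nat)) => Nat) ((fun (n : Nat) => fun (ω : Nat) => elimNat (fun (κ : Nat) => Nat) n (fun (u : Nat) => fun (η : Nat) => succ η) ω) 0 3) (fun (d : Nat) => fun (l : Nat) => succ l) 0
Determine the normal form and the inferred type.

reduced normal form:
  3
type:
  Nat


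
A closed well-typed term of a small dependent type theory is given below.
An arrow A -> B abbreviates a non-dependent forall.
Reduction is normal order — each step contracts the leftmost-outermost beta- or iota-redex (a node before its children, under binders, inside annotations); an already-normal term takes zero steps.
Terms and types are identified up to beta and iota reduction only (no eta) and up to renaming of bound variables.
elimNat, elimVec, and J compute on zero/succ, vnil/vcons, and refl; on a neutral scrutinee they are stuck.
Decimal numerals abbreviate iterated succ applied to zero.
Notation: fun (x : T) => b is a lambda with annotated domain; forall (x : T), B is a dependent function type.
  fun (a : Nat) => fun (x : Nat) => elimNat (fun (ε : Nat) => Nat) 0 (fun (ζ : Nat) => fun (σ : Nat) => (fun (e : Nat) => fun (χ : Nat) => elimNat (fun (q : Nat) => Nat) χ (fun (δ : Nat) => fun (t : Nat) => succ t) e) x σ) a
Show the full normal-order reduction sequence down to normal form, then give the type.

reduction (normal order):
  fun (a : Nat) => fun (x : Nat) => elimNat (fun (ε : Nat) => Nat) 0 (fun (ζ : Nat) => fun (σ : Nat) => (fun (e : Nat) => fun (χ : Nat) => elimNat (fun (q : Nat) => Nat) χ (fun (δ : Nat) => fun (t : Nat) => succ t) e) x σ) a
  ~> fun (a : Nat) => fun (x : Nat) => elimNat (fun (ε : Nat) => Nat) 0 (fun (ζ : Nat) => fun (σ : Nat) => (fun (e : Nat) => elimNat (fun (χ : Nat) => Nat) e (fun (q : Nat) => fun (δ : Nat) => succ δ) x) σ) a
  ~> fun (a : Nat) => fun (x : Nat) => elimNat (fun (ε : Nat) => Nat) 0 (fun (ζ : Nat) => fun (σ : Nat) => elimNat (fun (e : Nat) => Nat) σ (fun (χ : Nat) => fun (q : Nat) => succ q) x) a
the term's type:
  Nat -> Nat -> Nat


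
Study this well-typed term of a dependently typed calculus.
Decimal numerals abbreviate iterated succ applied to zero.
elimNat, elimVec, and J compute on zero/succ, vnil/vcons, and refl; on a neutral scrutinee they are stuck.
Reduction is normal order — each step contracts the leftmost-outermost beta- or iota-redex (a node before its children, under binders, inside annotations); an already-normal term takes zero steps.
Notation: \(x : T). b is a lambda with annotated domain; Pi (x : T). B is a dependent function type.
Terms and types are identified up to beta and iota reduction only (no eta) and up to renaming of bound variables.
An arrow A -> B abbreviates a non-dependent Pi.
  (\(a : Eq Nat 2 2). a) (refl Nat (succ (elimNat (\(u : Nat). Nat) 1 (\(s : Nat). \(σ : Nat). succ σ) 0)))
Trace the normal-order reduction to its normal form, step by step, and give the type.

normal-order reduction:
  (\(a : Eq Nat 2 2). a) (refl Nat (succ (elimNat (\(u : Nat). Nat) 1 (\(s : Nat). \(σ : Nat). succ σ) 0)))
  ~> refl Nat (succ (elimNat (\(a : Nat). Nat) 1 (\(u : Nat). \(s : Nat). succ s) 0))
  ~> refl Nat 2
inferred type:
  Eq Nat 2 2


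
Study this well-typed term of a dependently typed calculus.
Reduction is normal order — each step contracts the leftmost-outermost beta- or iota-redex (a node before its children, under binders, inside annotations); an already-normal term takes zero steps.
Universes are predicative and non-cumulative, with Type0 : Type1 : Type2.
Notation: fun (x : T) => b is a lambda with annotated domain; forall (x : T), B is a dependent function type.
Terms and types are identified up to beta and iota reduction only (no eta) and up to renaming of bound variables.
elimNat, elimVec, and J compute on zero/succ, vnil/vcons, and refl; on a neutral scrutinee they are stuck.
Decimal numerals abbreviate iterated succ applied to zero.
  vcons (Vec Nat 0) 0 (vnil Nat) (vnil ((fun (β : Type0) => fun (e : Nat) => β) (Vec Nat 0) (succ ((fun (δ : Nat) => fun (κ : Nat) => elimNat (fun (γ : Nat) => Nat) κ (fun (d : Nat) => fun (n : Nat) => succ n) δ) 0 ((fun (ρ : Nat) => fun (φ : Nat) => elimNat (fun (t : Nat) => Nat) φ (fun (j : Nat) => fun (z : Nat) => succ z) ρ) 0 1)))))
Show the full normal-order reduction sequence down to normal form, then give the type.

reduction (normal order):
  vcons (Vec Nat 0) 0 (vnil Nat) (vnil ((fun (β : Type0) => fun (e : Nat) => β) (Vec Nat 0) (succ ((fun (δ : Nat) => fun (κ : Nat) => elimNat (fun (γ : Nat) => Nat) κ (fun (d : Nat) => fun (n : Nat) => succ n) δ) 0 ((fun (ρ : Nat) => fun (φ : Nat) => elimNat (fun (t : Nat) => Nat) φ (fun (j : Nat) => fun (z : Nat) => succ z) ρ) 0 1)))))
  ~> vcons (Vec Nat 0) 0 (vnil Nat) (vnil ((fun (β : Nat) => Vec Nat 0) (succ ((fun (e : Nat) => fun (δ : Nat) => elimNat (fun (κ : Nat) => Nat) δ (fun (γ : Nat) => fun (d : Nat) => succ d) e) 0 ((fun (n : Nat) => fun (ρ : Nat) => elimNat (fun (φ : Nat) => Nat) ρ (fun (t : Nat) => fun (j : Nat) => succ j) n) 0 1)))))
  ~> vcons (Vec Nat 0) 0 (vnil Nat) (vnil (Vec Nat 0))
the term's type:
  Vec (Vec Nat 0) 1


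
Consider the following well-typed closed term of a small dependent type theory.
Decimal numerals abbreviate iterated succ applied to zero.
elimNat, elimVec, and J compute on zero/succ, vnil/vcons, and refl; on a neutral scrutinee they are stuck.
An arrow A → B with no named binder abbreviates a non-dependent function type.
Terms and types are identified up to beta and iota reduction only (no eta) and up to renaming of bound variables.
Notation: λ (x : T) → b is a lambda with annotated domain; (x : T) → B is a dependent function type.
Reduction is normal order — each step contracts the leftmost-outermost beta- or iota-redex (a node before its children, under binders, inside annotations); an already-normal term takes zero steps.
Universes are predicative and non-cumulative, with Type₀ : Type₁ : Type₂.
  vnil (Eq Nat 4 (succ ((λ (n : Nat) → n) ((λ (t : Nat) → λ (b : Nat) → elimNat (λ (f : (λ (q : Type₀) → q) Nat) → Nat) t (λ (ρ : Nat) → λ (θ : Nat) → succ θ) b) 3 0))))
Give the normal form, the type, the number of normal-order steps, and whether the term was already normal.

reduced normal form:
  vnil (Eq Nat 4 4)
inferred type:
  Vec (Eq Nat 4 4) 0
reduction steps (normal order): 4
term was already normal: no
first redex: a beta-redex


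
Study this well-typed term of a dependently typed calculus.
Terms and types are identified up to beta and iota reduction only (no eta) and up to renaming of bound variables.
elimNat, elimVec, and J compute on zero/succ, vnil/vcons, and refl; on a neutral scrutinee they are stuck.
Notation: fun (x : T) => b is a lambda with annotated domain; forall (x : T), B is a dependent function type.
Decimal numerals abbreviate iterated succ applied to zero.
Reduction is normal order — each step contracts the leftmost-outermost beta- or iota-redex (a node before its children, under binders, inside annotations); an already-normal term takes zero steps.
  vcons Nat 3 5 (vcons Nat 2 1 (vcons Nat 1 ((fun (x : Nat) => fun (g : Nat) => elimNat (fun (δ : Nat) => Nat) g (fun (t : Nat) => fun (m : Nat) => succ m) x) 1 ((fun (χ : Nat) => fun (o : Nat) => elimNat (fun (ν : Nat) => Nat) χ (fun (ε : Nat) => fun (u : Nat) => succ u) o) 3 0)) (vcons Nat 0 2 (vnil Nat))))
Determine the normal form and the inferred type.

normal form:
  vcons Nat 3 5 (vcons Nat 2 1 (vcons Nat 1 4 (vcons Nat 0 2 (vnil Nat))))
type:
  Vec Nat 4


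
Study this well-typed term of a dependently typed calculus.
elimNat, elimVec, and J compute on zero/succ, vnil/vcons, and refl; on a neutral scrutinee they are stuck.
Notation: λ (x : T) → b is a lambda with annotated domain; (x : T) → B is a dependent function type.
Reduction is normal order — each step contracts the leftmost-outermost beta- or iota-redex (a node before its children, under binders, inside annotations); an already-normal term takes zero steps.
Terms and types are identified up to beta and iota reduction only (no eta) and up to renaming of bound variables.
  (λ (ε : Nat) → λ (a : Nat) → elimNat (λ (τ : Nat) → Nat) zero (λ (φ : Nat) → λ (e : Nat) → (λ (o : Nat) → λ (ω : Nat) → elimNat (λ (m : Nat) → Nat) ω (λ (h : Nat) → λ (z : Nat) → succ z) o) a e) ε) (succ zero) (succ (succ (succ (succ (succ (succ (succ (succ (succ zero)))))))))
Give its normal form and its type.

resulting normal form:
  succ (succ (succ (succ (succ (succ (succ (succ (succ zero))))))))
inferred type:
  Nat


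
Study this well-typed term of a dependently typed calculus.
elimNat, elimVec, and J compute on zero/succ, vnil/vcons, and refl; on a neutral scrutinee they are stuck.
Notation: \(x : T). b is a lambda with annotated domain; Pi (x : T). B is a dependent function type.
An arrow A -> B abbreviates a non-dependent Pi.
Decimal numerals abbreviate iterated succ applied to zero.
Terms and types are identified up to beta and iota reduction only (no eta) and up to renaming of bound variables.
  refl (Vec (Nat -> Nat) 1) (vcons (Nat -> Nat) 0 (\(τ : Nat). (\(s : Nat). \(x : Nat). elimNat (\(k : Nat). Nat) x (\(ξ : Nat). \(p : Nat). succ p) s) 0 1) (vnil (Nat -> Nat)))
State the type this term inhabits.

inferred type:
  Eq (Vec (Nat -> Nat) 1) (vcons (Nat -> Nat) 0 (\(τ : Nat). 1) (vnil (Nat -> Nat))) (vcons (Nat -> Nat) 0 (\(s : Nat). 1) (vnil (Nat -> Nat)))
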